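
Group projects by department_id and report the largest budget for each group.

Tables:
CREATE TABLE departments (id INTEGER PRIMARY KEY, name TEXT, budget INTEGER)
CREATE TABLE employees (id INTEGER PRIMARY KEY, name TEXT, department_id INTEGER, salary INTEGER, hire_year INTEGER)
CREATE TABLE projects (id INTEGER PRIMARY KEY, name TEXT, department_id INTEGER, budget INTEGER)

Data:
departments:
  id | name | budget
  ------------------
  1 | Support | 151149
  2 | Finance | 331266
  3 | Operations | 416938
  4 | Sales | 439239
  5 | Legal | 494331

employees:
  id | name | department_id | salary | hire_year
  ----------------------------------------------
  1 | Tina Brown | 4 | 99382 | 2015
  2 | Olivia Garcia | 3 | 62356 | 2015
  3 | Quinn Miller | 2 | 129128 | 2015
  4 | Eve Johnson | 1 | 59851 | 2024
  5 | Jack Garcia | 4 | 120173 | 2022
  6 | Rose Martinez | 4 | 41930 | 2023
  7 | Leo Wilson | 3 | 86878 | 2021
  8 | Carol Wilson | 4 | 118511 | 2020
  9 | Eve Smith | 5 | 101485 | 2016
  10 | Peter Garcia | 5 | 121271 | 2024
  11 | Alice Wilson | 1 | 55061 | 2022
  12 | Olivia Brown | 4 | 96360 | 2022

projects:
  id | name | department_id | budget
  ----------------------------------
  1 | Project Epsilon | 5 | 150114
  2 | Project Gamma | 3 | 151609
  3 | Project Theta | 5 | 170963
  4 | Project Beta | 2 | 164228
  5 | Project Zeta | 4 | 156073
SELECT department_id, MAX(budget) AS max_budget FROM projects GROUP BY department_id

Execution result:
department_id | max_budget
2 | 164228
3 | 151609
4 | 156073
5 | 170963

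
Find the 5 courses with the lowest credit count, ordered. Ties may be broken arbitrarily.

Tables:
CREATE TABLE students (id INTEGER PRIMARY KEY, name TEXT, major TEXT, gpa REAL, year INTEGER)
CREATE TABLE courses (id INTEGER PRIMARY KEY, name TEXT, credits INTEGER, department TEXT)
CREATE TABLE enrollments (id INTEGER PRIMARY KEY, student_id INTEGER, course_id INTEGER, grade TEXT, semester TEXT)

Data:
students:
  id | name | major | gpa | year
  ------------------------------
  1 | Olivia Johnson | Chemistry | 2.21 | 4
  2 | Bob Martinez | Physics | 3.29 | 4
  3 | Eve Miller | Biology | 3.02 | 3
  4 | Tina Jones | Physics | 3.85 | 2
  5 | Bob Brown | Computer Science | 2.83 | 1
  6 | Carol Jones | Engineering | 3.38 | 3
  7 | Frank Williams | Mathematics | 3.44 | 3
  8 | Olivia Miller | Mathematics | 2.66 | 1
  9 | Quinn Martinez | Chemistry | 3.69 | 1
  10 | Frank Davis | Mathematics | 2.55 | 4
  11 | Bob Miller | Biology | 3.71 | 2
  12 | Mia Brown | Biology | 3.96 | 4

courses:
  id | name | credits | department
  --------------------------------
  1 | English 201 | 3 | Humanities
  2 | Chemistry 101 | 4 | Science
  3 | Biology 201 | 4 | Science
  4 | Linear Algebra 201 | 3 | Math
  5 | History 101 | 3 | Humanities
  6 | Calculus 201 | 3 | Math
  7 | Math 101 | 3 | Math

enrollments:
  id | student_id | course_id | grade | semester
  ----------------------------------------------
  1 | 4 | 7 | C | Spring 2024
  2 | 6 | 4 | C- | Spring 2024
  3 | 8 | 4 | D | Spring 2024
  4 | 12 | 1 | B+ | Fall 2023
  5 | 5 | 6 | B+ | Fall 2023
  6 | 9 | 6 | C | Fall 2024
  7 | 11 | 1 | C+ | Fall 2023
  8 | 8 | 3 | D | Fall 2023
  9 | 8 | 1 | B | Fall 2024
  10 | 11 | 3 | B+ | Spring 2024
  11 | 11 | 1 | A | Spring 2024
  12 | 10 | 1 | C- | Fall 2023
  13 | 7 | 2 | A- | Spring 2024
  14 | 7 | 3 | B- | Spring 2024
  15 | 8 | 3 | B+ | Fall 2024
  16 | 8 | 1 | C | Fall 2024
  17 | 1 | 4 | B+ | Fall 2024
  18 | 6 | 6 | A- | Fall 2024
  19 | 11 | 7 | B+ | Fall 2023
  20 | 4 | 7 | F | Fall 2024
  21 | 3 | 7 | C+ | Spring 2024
SELECT name, credits FROM courses ORDER BY credits ASC LIMIT 5

Execution result:
name | credits
English 201 | 3
Linear Algebra 201 | 3
History 101 | 3
Calculus 201 | 3
Math 101 | 3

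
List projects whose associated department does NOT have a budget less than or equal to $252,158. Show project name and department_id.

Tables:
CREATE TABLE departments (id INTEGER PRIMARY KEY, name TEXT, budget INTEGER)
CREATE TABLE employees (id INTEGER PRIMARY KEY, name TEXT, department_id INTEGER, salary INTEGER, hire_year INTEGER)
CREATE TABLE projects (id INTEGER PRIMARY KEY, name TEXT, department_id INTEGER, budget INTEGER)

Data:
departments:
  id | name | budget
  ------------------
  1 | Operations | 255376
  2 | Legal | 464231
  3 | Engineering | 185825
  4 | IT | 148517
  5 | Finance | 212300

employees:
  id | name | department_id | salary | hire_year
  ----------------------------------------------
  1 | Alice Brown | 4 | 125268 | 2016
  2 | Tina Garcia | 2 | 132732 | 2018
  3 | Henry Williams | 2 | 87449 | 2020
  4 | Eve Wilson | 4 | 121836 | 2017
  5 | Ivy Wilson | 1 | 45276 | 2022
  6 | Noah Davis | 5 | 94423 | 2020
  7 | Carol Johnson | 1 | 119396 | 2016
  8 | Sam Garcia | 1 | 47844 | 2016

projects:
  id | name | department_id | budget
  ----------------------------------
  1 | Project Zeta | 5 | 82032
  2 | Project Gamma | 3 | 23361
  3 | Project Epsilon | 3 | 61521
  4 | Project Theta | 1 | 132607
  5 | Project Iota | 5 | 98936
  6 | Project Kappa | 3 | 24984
SELECT name, department_id FROM projects WHERE department_id NOT IN (SELECT id FROM departments WHERE budget <= 252158)

Execution result:
name | department_id
Project Theta | 1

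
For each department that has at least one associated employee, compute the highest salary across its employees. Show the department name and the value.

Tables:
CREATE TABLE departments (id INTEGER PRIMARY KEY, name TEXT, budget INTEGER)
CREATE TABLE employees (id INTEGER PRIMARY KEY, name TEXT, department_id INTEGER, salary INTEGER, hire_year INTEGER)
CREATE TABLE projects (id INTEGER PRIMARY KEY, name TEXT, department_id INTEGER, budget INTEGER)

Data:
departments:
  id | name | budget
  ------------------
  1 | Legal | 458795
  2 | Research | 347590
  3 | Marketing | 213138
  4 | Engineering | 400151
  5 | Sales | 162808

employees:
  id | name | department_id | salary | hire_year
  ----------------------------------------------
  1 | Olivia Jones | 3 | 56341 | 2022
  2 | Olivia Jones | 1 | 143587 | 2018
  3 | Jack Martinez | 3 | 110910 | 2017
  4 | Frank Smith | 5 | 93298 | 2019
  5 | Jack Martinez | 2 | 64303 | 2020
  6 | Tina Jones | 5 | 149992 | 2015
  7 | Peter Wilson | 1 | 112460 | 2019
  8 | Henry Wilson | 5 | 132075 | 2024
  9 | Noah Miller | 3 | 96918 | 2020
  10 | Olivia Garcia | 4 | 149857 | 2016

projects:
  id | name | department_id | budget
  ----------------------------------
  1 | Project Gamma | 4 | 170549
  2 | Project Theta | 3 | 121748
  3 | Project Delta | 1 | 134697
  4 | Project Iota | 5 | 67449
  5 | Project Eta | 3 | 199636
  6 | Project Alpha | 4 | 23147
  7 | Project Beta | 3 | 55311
SELECT p.name, MAX(c.salary) AS max_salary FROM employees c JOIN departments p ON c.department_id = p.id GROUP BY p.id, p.name

Execution result:
name | max_salary
Legal | 143587
Research | 64303
Marketing | 110910
Engineering | 149857
Sales | 149992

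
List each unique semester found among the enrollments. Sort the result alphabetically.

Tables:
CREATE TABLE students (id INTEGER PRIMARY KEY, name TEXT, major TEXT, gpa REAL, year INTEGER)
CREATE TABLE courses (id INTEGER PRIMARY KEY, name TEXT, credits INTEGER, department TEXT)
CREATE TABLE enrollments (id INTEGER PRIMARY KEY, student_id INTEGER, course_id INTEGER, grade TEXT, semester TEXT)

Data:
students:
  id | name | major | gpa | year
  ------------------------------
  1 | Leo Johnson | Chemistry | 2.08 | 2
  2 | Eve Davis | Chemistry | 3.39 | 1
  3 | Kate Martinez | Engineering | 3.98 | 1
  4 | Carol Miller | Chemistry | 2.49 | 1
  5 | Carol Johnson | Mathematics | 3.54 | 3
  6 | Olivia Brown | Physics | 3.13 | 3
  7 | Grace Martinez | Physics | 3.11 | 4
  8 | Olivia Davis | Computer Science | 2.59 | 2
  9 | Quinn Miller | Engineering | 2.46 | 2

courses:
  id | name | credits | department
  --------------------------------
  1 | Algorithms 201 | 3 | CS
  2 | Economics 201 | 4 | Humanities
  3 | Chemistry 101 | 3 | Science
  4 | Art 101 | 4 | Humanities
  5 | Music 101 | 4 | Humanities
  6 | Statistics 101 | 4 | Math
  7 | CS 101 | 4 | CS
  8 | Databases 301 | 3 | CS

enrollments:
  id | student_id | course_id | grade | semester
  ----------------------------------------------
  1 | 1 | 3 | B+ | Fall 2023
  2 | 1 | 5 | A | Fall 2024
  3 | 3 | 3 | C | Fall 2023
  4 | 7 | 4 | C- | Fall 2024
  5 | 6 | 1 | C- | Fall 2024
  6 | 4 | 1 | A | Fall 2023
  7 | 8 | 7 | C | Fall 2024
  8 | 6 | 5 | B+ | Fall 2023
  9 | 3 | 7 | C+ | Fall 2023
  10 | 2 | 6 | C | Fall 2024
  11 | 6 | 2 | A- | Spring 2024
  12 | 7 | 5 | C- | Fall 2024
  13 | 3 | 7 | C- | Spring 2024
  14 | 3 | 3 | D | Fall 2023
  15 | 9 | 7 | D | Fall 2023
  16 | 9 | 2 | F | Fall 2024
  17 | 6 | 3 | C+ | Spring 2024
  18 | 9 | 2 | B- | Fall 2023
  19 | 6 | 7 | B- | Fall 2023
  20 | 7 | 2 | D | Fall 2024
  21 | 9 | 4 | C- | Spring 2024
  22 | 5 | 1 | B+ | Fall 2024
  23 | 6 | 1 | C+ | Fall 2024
SELECT DISTINCT semester FROM enrollments ORDER BY semester

Execution result:
semester
Fall 2023
Fall 2024
Spring 2024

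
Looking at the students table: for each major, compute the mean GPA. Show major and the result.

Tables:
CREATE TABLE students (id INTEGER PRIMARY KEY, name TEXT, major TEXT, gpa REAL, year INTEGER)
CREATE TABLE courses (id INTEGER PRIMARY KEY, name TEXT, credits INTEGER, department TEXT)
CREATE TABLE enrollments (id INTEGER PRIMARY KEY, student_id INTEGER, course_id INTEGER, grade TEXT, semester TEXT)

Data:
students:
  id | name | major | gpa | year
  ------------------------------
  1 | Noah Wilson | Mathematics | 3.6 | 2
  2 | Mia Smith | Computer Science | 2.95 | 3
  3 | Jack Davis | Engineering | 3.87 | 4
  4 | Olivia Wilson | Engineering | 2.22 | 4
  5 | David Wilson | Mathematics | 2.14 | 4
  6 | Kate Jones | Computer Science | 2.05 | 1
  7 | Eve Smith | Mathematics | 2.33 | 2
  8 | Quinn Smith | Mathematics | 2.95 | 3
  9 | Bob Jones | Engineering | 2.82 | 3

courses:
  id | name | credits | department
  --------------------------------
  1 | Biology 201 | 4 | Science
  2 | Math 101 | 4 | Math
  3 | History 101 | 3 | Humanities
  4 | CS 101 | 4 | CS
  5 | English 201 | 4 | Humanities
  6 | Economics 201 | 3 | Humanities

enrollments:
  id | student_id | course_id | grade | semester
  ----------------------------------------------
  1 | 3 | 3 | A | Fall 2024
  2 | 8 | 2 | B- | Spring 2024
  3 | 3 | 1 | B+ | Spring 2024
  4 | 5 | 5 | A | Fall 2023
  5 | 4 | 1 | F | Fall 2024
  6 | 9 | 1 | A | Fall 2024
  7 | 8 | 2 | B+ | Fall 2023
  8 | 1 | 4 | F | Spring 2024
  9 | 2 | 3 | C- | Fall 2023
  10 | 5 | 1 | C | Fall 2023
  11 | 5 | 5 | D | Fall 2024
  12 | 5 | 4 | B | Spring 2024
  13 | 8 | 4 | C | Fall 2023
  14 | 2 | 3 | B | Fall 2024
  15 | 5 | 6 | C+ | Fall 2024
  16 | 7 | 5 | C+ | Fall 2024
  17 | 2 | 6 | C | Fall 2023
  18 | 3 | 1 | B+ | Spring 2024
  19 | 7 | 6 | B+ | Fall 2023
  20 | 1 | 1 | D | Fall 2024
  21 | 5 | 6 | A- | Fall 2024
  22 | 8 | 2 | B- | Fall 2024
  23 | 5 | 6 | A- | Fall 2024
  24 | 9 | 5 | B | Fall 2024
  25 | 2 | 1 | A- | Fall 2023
SELECT major, AVG(gpa) AS avg_gpa FROM students GROUP BY major

Execution result:
major | avg_gpa
Computer Science | 2.50
Engineering | 2.97
Mathematics | 2.76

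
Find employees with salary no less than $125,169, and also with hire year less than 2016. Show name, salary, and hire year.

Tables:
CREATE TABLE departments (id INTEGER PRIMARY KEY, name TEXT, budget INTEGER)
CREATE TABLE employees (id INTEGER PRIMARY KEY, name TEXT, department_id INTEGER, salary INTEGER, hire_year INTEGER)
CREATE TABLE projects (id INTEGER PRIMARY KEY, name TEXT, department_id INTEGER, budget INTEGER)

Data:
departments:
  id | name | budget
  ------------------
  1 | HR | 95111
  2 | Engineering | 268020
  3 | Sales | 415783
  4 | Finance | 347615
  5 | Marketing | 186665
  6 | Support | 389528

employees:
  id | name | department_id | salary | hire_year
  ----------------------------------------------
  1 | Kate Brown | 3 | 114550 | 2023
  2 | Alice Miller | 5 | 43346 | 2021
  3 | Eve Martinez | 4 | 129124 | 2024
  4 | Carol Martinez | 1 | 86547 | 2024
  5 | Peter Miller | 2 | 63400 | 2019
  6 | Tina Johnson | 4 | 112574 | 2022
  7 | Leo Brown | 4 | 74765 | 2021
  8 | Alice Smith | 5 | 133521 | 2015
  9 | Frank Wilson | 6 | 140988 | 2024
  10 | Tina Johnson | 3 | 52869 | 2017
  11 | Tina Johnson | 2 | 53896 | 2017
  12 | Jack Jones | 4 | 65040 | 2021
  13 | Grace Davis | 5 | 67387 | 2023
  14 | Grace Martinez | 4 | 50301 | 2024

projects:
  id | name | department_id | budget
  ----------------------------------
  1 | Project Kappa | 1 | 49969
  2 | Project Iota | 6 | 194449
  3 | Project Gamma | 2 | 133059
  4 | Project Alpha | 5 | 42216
SELECT name, salary, hire_year FROM employees WHERE salary >= 125169 AND hire_year < 2016

Execution result:
name | salary | hire_year
Alice Smith | 133521 | 2015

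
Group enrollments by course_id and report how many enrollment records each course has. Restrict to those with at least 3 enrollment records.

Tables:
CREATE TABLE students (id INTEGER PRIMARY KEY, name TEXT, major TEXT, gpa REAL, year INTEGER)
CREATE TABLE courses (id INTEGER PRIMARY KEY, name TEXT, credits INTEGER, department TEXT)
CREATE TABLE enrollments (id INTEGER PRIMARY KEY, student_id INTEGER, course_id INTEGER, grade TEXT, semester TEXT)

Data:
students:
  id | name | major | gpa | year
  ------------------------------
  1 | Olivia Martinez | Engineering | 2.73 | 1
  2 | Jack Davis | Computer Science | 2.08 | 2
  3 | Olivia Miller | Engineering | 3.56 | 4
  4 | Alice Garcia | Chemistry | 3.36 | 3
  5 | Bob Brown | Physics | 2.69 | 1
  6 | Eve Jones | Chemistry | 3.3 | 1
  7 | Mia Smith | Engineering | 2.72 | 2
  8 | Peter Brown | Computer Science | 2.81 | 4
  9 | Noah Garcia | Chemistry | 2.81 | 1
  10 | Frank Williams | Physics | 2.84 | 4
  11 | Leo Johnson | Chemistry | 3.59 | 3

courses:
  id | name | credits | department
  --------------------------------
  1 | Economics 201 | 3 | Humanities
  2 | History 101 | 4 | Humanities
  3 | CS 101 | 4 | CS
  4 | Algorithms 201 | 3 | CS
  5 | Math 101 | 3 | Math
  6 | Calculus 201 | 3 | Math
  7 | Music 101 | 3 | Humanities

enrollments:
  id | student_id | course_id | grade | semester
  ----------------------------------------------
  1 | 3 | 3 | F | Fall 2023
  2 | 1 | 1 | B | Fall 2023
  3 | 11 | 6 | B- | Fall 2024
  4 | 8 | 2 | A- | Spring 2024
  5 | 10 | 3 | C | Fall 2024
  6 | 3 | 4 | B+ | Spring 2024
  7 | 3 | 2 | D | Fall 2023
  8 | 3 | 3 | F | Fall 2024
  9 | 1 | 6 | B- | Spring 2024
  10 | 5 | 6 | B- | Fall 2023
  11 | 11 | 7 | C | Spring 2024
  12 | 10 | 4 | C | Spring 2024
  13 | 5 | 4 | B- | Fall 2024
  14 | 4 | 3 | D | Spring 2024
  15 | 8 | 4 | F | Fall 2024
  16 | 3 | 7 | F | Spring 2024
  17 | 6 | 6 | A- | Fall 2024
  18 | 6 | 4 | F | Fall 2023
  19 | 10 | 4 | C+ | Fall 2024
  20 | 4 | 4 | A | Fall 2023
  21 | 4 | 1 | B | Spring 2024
SELECT course_id, COUNT(*) AS enrollment_count FROM enrollments GROUP BY course_id HAVING COUNT(*) >= 3

Execution result:
course_id | enrollment_count
3 | 4
4 | 7
6 | 4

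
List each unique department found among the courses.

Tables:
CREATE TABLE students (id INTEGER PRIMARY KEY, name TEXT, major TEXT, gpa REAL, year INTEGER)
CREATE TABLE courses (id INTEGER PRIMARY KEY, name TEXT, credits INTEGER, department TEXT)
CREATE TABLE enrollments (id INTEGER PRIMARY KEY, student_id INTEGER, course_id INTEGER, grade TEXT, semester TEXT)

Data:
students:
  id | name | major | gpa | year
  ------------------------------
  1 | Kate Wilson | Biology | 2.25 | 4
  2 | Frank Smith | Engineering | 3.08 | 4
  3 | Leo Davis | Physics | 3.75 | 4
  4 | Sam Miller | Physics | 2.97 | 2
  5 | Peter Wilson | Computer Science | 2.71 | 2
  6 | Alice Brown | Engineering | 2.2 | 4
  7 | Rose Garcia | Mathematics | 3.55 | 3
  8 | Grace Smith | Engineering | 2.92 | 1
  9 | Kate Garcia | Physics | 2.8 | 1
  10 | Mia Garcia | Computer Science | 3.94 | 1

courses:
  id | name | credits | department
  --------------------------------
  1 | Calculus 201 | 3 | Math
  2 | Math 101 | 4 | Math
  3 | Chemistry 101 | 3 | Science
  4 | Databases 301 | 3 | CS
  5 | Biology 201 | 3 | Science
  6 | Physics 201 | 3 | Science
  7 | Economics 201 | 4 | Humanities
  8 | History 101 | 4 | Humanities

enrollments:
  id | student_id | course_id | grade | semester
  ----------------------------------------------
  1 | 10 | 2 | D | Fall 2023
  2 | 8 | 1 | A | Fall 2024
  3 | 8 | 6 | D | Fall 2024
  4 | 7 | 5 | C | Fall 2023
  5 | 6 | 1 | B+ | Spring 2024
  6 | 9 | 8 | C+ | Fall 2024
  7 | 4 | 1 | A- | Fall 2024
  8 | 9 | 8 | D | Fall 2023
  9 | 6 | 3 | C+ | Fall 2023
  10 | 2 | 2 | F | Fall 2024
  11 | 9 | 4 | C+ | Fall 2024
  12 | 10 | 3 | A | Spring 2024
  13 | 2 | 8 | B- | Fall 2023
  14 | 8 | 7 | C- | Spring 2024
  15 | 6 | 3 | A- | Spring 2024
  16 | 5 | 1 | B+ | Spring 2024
SELECT DISTINCT department FROM courses

Execution result:
department
Math
Science
CS
Humanities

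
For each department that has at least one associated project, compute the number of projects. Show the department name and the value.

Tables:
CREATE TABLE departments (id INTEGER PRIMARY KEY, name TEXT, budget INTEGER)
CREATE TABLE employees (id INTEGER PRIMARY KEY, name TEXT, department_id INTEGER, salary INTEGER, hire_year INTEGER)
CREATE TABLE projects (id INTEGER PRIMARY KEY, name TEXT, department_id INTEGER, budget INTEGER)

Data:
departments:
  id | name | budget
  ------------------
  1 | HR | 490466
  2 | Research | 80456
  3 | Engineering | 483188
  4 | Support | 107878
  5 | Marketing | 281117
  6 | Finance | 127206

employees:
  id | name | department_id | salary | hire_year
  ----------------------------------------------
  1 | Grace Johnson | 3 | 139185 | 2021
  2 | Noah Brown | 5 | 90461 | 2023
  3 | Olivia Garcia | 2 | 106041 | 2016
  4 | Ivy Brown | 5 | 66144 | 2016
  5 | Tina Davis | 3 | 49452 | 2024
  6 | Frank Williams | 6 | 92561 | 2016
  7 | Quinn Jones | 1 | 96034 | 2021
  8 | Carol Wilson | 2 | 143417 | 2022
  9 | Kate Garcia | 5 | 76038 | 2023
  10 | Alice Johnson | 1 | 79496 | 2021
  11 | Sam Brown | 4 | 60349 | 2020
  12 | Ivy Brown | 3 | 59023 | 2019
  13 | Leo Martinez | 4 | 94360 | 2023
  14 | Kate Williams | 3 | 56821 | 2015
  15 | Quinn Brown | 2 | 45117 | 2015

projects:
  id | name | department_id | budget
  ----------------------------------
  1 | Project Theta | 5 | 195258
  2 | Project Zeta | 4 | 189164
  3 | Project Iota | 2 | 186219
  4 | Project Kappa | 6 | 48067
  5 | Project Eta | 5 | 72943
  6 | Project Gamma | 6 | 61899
SELECT p.name, COUNT(*) AS n FROM projects c JOIN departments p ON c.department_id = p.id GROUP BY p.id, p.name

Execution result:
name | n
Research | 1
Support | 1
Marketing | 2
Finance | 2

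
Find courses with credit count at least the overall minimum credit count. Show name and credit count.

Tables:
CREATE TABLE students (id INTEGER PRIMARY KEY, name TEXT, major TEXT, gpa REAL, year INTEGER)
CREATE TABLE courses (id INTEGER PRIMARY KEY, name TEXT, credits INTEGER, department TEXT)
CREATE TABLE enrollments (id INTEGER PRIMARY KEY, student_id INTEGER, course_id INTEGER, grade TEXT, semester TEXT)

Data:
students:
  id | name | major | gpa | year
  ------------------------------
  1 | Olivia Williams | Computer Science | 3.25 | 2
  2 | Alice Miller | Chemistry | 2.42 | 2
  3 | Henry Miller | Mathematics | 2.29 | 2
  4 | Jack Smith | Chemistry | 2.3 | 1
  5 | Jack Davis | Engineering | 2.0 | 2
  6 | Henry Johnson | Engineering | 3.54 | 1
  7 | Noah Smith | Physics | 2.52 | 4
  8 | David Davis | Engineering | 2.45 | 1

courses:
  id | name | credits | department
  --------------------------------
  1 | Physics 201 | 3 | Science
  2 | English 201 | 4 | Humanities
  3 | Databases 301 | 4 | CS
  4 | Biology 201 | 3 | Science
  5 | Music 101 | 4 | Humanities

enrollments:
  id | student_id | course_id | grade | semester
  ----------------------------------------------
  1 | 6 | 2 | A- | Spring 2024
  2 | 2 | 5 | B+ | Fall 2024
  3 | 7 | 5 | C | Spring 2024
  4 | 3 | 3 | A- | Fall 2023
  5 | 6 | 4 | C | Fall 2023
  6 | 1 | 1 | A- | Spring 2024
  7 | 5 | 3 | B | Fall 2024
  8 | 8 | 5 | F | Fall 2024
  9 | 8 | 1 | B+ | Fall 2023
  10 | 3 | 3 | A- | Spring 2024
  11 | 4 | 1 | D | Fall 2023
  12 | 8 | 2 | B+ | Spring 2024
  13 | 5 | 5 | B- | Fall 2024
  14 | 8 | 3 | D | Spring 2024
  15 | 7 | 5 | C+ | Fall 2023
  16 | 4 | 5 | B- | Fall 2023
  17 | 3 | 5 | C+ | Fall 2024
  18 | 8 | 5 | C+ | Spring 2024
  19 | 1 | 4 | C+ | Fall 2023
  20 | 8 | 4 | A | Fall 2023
SELECT name, credits FROM courses WHERE credits >= (SELECT MIN(credits) FROM courses)

Execution result:
name | credits
Physics 201 | 3
English 201 | 4
Databases 301 | 4
Biology 201 | 3
Music 101 | 4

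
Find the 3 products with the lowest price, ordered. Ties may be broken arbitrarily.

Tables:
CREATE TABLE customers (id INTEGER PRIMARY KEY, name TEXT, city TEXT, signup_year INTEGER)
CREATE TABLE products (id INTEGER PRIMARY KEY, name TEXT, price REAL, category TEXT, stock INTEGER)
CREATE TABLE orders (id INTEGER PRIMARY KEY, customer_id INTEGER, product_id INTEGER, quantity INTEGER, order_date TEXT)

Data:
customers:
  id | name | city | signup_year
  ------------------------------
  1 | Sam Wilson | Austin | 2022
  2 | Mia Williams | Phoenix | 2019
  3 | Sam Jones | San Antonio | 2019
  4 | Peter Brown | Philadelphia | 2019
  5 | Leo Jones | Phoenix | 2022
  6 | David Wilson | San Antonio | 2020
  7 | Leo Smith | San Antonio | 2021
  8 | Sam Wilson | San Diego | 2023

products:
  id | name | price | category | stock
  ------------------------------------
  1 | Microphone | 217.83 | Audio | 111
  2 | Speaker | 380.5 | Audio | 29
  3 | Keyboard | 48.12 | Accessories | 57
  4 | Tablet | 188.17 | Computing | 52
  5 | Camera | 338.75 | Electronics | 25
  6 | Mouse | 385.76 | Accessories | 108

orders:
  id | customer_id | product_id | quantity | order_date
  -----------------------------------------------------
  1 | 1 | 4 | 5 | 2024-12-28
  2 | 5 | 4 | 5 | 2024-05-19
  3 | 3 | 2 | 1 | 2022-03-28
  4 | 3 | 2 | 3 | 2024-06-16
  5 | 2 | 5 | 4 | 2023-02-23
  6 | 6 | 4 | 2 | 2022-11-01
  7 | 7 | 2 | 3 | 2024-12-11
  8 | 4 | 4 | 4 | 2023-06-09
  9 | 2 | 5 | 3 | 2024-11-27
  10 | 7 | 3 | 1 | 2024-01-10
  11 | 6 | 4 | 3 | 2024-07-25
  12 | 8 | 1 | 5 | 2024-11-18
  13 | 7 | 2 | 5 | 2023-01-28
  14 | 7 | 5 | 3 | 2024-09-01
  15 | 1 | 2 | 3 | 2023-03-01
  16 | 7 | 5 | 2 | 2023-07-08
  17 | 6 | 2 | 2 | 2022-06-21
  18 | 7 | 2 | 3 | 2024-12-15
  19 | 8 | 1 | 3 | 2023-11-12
SELECT name, price FROM products ORDER BY price ASC LIMIT 3

Execution result:
name | price
Keyboard | 48.12
Tablet | 188.17
Microphone | 217.83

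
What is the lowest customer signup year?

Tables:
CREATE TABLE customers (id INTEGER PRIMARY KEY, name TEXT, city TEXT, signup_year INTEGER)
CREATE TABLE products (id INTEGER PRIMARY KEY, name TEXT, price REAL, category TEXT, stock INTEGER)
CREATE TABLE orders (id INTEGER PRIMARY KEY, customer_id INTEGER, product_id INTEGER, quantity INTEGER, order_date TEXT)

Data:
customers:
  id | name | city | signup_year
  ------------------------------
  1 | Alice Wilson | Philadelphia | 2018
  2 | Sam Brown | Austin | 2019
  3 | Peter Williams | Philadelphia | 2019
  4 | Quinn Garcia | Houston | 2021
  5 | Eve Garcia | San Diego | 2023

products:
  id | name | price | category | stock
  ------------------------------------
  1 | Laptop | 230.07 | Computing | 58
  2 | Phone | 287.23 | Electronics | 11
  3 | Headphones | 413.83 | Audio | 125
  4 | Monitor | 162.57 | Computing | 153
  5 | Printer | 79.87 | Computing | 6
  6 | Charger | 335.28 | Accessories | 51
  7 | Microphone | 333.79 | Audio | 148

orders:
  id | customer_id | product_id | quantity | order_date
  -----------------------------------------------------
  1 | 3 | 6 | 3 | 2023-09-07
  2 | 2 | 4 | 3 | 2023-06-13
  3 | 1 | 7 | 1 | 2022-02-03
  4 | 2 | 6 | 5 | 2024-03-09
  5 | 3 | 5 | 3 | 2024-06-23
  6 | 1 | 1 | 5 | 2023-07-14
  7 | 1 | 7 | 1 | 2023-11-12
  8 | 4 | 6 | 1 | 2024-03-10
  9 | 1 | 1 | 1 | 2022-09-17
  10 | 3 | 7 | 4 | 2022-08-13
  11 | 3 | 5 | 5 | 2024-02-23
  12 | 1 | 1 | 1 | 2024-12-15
SELECT MIN(signup_year) FROM customers

Execution result:
2018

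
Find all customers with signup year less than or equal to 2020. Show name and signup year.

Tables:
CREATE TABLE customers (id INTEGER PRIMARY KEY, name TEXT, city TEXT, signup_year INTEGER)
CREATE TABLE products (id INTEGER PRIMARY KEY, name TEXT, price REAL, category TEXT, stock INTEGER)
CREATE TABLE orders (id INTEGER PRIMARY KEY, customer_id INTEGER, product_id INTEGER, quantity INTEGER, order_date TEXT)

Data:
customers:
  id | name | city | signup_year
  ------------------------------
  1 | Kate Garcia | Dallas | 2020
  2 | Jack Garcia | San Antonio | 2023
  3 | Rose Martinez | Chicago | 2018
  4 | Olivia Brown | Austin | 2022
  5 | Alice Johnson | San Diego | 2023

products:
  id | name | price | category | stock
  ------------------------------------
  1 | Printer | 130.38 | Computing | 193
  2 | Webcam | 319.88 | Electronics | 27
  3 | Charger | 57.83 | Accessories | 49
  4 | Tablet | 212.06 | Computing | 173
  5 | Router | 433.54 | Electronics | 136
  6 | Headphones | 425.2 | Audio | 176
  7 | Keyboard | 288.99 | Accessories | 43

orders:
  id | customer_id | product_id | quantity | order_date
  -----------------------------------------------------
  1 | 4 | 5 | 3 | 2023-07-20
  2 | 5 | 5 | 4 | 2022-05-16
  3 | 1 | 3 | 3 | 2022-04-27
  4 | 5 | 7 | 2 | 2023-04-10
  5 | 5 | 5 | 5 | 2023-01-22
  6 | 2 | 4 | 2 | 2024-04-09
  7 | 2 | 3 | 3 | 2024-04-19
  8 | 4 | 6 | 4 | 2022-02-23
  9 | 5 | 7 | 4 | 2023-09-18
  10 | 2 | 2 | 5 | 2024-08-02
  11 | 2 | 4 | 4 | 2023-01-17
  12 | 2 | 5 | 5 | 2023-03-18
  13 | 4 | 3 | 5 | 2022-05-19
SELECT name, signup_year FROM customers WHERE signup_year <= 2020

Execution result:
name | signup_year
Kate Garcia | 2020
Rose Martinez | 2018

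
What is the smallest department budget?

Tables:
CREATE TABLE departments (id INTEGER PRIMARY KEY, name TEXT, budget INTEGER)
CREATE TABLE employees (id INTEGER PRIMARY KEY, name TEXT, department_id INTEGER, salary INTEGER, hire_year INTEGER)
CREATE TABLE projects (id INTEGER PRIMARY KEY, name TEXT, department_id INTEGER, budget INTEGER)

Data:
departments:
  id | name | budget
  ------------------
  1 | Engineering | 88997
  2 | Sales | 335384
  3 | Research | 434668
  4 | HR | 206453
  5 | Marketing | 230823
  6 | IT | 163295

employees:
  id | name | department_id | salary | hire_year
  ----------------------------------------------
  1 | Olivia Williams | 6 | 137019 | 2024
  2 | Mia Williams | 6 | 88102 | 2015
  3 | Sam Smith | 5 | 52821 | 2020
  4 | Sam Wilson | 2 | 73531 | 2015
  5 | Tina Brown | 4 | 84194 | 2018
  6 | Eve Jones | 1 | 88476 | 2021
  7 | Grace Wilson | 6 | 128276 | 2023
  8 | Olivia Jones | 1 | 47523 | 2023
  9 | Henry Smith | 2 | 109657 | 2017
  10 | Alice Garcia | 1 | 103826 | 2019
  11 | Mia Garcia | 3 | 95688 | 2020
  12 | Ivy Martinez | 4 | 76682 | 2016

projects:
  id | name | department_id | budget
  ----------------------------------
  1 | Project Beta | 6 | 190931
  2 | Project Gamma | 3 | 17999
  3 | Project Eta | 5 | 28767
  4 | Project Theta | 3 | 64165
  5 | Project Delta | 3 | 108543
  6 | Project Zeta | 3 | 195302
SELECT MIN(budget) FROM departments

Execution result:
88997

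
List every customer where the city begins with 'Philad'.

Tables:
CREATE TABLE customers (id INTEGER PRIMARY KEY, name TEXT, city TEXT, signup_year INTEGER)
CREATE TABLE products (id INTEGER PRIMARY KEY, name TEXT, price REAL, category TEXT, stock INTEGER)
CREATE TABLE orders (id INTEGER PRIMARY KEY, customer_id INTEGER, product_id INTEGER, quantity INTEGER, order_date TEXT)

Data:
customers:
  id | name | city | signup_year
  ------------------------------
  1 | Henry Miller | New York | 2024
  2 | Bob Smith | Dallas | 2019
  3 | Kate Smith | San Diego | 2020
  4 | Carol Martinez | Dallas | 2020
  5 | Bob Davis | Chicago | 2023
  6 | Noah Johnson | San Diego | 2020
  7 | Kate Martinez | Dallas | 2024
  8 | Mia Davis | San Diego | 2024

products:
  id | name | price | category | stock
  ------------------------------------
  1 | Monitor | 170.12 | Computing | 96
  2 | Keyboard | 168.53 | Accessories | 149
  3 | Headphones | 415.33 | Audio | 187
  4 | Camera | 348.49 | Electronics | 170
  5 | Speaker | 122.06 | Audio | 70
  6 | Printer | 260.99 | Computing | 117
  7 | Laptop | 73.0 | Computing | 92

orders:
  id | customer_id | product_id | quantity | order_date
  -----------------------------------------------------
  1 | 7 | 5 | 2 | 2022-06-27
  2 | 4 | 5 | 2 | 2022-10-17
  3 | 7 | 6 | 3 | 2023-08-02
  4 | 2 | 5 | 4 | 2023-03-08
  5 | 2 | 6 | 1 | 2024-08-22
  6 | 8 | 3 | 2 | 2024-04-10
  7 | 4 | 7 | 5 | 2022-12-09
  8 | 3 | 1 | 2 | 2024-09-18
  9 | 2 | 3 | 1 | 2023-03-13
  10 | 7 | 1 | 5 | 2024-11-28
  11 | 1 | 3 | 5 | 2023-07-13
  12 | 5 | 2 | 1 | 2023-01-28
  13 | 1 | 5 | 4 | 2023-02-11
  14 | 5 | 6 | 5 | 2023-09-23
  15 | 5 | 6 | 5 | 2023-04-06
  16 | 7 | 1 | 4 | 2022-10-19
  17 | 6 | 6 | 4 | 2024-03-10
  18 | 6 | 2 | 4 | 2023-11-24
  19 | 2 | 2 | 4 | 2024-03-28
SELECT name, city FROM customers WHERE city LIKE 'Philad%'

Execution result:
(no rows)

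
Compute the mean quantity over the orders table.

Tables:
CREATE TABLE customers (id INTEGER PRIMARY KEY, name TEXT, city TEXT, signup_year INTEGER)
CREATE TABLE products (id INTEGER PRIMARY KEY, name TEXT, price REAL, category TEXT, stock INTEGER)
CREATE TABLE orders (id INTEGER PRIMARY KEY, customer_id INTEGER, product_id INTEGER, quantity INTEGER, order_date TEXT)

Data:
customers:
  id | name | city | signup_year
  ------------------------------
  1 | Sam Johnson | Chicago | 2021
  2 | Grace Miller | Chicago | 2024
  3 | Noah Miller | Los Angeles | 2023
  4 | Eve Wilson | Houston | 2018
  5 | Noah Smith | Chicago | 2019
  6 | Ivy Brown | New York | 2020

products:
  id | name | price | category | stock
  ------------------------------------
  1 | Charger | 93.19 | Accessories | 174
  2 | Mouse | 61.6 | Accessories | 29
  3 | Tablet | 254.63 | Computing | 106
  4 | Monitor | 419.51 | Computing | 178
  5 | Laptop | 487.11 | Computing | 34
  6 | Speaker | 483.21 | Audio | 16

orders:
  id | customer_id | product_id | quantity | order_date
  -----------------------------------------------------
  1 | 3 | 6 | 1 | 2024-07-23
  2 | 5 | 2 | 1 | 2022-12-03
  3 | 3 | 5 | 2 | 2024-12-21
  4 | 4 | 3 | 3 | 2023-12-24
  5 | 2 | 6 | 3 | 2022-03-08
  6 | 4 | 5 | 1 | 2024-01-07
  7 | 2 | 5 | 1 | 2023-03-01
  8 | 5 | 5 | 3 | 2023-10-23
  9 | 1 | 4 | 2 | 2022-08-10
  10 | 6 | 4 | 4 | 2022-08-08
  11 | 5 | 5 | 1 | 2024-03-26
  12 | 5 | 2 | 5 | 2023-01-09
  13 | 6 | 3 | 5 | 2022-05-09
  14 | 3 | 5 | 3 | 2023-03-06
SELECT AVG(quantity) FROM orders

Execution result:
2.50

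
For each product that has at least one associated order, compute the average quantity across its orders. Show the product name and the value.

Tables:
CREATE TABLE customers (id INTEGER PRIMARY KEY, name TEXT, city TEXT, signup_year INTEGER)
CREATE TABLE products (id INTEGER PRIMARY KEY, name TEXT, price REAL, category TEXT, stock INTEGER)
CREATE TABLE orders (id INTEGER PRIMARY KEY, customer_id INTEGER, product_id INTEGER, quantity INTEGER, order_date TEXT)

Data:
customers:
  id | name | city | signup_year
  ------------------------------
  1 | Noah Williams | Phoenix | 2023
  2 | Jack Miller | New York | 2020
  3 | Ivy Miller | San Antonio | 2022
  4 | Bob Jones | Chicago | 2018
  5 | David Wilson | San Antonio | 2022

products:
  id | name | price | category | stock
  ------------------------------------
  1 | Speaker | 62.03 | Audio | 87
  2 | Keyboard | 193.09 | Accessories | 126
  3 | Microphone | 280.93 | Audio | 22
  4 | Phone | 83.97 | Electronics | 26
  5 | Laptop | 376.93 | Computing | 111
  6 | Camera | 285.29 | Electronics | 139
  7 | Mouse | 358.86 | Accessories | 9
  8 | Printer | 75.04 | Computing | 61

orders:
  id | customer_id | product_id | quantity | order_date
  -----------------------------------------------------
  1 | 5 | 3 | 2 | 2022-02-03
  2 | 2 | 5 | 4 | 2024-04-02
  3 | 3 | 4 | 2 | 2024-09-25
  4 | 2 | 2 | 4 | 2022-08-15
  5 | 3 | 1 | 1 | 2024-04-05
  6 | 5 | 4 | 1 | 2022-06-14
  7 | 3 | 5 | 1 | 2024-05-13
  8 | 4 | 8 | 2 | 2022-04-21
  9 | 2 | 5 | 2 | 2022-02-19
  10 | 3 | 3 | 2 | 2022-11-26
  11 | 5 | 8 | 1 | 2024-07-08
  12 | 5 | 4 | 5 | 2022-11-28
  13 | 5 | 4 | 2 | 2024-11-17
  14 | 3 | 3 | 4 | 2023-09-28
SELECT p.name, AVG(c.quantity) AS avg_quantity FROM orders c JOIN products p ON c.product_id = p.id GROUP BY p.id, p.name

Execution result:
name | avg_quantity
Speaker | 1.00
Keyboard | 4.00
Microphone | 2.67
Phone | 2.50
Laptop | 2.33
Printer | 1.50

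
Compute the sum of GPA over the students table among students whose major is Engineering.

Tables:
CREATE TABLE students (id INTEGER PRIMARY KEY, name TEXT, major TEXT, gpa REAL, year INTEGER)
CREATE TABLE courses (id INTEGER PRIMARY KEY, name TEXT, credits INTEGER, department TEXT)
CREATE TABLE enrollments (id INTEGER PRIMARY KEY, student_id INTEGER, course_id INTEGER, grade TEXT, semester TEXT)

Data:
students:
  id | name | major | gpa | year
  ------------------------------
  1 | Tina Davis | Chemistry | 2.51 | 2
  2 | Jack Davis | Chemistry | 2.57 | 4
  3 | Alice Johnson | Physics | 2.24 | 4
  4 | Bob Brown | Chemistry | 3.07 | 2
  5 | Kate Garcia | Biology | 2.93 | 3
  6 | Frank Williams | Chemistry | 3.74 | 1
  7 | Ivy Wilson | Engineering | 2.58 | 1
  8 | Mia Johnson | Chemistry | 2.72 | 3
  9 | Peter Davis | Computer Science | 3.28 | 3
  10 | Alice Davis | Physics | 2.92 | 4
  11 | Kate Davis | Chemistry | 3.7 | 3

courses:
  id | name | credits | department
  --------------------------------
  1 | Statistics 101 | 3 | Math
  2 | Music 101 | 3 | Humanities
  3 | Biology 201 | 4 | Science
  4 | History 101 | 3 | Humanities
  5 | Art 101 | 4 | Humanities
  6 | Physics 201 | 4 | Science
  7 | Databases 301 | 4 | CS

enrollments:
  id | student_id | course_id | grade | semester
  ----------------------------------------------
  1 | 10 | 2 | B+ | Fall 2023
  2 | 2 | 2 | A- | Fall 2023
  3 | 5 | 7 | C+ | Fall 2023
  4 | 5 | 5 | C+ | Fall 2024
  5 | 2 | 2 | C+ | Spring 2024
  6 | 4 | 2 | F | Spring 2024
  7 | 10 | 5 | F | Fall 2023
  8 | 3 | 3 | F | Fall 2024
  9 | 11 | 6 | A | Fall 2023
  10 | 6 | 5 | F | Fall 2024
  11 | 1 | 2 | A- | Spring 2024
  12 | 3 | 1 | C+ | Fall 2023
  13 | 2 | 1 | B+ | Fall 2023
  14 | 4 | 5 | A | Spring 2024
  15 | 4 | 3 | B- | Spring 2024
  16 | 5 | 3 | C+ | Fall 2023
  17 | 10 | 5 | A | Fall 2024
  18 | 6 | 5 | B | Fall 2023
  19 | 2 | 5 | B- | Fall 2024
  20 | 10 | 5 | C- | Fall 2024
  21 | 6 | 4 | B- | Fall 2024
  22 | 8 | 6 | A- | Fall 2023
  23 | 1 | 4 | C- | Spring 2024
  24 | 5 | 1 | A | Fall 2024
SELECT SUM(gpa) FROM students WHERE major = 'Engineering'

Execution result:
2.58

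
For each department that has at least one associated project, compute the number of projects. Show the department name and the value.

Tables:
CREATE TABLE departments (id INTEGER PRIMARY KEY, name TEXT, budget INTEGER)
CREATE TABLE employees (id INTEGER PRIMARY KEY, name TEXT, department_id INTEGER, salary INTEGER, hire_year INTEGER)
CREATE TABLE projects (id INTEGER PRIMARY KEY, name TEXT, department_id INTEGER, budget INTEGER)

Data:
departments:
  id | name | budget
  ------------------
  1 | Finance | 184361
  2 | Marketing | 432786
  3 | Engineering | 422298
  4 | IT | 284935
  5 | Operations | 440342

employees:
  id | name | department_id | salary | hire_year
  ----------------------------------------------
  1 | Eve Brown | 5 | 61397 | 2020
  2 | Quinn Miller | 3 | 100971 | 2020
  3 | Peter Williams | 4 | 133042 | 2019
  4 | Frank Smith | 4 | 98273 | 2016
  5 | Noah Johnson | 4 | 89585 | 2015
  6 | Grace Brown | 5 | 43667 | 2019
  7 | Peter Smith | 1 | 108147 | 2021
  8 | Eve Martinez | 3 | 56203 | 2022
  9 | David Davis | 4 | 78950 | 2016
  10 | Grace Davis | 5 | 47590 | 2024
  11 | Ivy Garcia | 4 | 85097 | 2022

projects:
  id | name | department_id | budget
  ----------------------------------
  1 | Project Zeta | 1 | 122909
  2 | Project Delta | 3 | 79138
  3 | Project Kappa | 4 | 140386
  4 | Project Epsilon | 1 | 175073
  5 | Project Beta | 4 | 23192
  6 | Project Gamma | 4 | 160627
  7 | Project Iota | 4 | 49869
SELECT p.name, COUNT(*) AS n FROM projects c JOIN departments p ON c.department_id = p.id GROUP BY p.id, p.name

Execution result:
name | n
Finance | 2
Engineering | 1
IT | 4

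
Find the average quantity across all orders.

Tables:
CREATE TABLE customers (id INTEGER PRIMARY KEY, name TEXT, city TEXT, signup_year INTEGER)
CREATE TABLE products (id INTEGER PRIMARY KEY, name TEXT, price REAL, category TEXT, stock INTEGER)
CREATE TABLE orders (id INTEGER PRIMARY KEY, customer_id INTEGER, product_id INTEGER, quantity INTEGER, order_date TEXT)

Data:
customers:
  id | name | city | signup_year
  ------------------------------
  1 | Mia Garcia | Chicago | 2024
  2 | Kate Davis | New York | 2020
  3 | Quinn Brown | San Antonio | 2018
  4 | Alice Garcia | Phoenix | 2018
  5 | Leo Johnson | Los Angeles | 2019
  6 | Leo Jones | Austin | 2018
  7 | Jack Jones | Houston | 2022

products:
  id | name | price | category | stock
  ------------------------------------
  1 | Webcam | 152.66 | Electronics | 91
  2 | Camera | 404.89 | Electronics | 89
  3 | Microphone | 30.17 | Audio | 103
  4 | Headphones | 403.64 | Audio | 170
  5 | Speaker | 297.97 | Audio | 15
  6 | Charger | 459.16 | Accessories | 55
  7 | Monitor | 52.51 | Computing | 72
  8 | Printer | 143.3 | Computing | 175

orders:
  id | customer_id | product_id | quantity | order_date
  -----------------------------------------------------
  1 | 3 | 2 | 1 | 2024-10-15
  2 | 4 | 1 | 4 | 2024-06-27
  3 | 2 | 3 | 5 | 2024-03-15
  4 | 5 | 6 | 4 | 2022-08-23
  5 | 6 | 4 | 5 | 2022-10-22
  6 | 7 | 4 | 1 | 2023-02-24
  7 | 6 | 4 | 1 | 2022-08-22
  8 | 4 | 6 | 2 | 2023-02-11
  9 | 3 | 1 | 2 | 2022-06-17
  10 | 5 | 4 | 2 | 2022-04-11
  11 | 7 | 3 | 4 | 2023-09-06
SELECT AVG(quantity) FROM orders

Execution result:
2.82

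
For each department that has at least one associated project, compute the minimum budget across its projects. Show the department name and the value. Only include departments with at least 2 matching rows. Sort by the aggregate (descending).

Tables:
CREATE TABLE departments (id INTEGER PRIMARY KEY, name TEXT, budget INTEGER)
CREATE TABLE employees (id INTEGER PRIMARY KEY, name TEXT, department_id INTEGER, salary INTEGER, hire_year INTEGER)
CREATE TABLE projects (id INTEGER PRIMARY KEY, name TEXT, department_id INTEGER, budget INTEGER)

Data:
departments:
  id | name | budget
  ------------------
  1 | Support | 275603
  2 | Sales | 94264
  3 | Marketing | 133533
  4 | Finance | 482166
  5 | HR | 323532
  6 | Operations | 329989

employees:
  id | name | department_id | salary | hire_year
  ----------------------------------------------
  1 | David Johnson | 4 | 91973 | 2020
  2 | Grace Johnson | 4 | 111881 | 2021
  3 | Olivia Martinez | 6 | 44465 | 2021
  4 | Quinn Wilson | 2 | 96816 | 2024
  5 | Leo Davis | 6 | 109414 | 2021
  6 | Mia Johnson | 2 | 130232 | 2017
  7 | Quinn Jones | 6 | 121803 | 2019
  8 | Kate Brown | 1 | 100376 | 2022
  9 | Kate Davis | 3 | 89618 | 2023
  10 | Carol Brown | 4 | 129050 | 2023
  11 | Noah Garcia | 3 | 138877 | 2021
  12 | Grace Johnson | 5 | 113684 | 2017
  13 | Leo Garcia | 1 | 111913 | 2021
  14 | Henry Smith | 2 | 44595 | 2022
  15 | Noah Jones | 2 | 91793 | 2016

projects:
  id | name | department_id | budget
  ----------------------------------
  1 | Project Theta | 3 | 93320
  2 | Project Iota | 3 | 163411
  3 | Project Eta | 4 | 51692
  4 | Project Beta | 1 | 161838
SELECT p.name, MIN(c.budget) AS min_budget FROM projects c JOIN departments p ON c.department_id = p.id GROUP BY p.id, p.name HAVING COUNT(*) >= 2 ORDER BY min_budget DESC

Execution result:
name | min_budget
Marketing | 93320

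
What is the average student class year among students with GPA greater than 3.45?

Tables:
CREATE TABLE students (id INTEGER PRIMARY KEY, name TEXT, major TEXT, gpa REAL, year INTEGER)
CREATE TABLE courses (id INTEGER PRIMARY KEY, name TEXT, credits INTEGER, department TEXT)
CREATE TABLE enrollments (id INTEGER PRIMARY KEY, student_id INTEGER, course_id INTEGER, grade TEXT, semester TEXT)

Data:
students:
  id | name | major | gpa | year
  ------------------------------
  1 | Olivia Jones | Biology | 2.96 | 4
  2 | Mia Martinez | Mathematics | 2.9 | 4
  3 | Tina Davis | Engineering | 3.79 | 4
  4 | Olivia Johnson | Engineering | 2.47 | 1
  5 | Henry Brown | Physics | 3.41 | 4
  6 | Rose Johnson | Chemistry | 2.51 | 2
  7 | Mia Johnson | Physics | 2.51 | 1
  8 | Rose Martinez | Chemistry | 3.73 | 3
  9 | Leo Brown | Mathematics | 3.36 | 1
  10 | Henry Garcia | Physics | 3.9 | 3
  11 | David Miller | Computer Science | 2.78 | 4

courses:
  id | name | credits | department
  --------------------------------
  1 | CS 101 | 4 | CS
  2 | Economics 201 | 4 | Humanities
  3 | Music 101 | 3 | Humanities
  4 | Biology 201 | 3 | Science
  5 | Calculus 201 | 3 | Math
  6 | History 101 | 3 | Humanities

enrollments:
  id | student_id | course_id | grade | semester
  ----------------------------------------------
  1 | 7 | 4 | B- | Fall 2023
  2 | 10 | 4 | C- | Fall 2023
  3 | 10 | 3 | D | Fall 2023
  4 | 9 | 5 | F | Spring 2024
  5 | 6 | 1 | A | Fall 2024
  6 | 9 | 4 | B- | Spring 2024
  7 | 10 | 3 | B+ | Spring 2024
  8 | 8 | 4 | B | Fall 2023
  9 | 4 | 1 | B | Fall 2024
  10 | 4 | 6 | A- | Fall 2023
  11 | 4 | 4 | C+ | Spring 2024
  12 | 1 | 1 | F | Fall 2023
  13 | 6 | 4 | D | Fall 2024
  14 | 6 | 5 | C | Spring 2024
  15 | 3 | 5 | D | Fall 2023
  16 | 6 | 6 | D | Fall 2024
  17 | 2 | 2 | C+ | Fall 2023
SELECT AVG(year) FROM students WHERE gpa > 3.45

Execution result:
3.33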